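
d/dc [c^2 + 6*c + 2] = 2*c + 6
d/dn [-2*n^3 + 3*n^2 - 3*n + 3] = -6*n^2 + 6*n - 3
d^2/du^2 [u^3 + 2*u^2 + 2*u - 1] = 6*u + 4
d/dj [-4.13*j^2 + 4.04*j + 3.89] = 4.04 - 8.26*j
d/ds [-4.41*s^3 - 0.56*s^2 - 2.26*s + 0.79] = -13.23*s^2 - 1.12*s - 2.26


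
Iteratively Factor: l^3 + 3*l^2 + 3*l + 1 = (l + 1)*(l^2 + 2*l + 1) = (l + 1)^2*(l + 1)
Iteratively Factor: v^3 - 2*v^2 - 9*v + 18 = (v + 3)*(v^2 - 5*v + 6) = (v - 2)*(v + 3)*(v - 3)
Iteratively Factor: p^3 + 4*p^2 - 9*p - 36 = (p + 3)*(p^2 + p - 12) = (p + 3)*(p + 4)*(p - 3)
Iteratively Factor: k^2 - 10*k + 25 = (k - 5)*(k - 5)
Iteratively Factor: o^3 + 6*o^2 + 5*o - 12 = (o + 4)*(o^2 + 2*o - 3) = (o - 1)*(o + 4)*(o + 3)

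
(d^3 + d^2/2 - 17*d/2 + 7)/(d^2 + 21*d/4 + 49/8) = 4*(d^2 - 3*d + 2)/(4*d + 7)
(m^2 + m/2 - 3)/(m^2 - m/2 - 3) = (-2*m^2 - m + 6)/(-2*m^2 + m + 6)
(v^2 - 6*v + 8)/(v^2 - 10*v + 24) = (v - 2)/(v - 6)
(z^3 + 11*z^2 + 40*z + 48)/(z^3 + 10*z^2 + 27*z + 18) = (z^2 + 8*z + 16)/(z^2 + 7*z + 6)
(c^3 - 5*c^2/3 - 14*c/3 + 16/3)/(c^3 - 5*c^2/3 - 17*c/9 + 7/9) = 3*(3*c^3 - 5*c^2 - 14*c + 16)/(9*c^3 - 15*c^2 - 17*c + 7)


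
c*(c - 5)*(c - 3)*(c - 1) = c^4 - 9*c^3 + 23*c^2 - 15*c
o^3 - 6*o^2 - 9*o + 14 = (o - 7)*(o - 1)*(o + 2)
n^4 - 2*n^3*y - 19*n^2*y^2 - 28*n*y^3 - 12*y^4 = (n - 6*y)*(n + y)^2*(n + 2*y)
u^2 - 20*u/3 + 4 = (u - 6)*(u - 2/3)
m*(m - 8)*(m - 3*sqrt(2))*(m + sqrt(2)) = m^4 - 8*m^3 - 2*sqrt(2)*m^3 - 6*m^2 + 16*sqrt(2)*m^2 + 48*m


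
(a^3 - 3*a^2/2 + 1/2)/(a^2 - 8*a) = (2*a^3 - 3*a^2 + 1)/(2*a*(a - 8))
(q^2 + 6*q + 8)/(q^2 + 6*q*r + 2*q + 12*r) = (q + 4)/(q + 6*r)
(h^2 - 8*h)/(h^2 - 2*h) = (h - 8)/(h - 2)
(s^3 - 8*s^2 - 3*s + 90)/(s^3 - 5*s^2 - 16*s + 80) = (s^2 - 3*s - 18)/(s^2 - 16)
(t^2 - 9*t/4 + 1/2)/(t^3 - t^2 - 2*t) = (t - 1/4)/(t*(t + 1))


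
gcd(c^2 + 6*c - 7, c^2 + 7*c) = c + 7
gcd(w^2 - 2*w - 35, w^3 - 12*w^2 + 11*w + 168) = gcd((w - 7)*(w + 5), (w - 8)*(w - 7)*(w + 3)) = w - 7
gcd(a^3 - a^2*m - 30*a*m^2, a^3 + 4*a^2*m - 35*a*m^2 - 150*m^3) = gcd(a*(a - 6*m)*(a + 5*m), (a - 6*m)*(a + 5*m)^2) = a^2 - a*m - 30*m^2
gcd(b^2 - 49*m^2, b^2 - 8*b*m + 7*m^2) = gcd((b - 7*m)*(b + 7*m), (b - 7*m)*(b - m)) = b - 7*m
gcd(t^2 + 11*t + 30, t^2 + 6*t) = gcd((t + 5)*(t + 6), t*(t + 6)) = t + 6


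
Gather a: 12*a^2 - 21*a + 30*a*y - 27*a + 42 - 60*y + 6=12*a^2 + a*(30*y - 48) - 60*y + 48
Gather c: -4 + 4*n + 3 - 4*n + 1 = 0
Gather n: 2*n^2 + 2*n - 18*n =2*n^2 - 16*n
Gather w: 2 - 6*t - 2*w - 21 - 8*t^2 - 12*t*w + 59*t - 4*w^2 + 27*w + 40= -8*t^2 + 53*t - 4*w^2 + w*(25 - 12*t) + 21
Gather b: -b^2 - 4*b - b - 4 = -b^2 - 5*b - 4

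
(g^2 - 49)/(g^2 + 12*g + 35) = (g - 7)/(g + 5)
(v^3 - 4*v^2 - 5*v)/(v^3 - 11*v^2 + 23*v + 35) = v/(v - 7)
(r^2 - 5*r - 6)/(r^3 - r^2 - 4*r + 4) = (r^2 - 5*r - 6)/(r^3 - r^2 - 4*r + 4)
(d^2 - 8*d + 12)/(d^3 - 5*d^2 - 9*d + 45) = (d^2 - 8*d + 12)/(d^3 - 5*d^2 - 9*d + 45)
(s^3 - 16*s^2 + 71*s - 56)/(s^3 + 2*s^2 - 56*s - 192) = (s^2 - 8*s + 7)/(s^2 + 10*s + 24)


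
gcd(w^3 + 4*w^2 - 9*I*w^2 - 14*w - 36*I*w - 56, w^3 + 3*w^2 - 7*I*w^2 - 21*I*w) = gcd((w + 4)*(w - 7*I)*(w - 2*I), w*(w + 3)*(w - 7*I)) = w - 7*I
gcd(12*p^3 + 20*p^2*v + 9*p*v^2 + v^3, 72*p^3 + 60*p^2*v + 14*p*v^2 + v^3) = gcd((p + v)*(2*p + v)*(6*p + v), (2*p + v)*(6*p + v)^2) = 12*p^2 + 8*p*v + v^2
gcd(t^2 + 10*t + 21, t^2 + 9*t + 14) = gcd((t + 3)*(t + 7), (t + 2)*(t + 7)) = t + 7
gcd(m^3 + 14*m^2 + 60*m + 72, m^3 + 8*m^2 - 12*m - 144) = m^2 + 12*m + 36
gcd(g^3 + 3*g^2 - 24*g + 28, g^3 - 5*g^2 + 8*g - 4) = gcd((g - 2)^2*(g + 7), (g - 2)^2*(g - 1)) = g^2 - 4*g + 4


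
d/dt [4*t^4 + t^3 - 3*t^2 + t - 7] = 16*t^3 + 3*t^2 - 6*t + 1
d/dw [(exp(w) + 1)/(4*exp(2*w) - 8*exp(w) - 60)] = (2*(1 - exp(w))*(exp(w) + 1) + exp(2*w) - 2*exp(w) - 15)*exp(w)/(4*(-exp(2*w) + 2*exp(w) + 15)^2)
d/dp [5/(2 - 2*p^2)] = 5*p/(p^2 - 1)^2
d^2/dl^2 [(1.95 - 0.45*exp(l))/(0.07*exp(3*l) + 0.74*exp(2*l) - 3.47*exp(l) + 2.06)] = (-0.00881999999999999*exp(6*l) + 0.0160650000000001*exp(5*l) + 0.42747*exp(4*l) + 3.01203*exp(3*l) - 13.43646*exp(2*l) + 8.37274499999999*exp(l) + 12.02937)*exp(l)/(0.000343*exp(9*l) + 0.010878*exp(8*l) + 0.063987*exp(7*l) - 0.64297*exp(6*l) - 2.531679*exp(5*l) + 27.112722*exp(4*l) - 72.628775*exp(3*l) + 83.833554*exp(2*l) - 44.175876*exp(l) + 8.741816)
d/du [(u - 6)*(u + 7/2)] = 2*u - 5/2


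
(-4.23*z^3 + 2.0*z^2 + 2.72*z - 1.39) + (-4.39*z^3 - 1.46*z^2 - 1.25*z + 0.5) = -8.62*z^3 + 0.54*z^2 + 1.47*z - 0.89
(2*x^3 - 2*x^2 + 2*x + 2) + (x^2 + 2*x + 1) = 2*x^3 - x^2 + 4*x + 3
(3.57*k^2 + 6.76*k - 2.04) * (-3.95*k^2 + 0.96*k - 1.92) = -14.1015*k^4 - 23.2748*k^3 + 7.6932*k^2 - 14.9376*k + 3.9168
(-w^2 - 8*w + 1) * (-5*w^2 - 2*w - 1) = 5*w^4 + 42*w^3 + 12*w^2 + 6*w - 1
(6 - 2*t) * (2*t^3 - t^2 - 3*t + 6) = -4*t^4 + 14*t^3 - 30*t + 36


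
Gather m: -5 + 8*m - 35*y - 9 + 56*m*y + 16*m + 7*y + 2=m*(56*y + 24) - 28*y - 12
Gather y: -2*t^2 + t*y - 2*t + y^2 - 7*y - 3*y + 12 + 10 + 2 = -2*t^2 - 2*t + y^2 + y*(t - 10) + 24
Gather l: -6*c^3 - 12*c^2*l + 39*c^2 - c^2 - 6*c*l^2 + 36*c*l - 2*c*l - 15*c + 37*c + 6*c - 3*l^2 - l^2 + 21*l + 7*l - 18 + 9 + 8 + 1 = -6*c^3 + 38*c^2 + 28*c + l^2*(-6*c - 4) + l*(-12*c^2 + 34*c + 28)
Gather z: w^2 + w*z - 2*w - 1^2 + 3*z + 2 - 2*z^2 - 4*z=w^2 - 2*w - 2*z^2 + z*(w - 1) + 1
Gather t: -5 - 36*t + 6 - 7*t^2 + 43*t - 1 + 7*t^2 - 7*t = 0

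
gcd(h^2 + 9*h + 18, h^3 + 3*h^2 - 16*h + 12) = h + 6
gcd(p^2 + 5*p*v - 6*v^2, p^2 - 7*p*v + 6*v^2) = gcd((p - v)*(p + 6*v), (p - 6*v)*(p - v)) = p - v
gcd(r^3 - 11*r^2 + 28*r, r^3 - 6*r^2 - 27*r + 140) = r^2 - 11*r + 28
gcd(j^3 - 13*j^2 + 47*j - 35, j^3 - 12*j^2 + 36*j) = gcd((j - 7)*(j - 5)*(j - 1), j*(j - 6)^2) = 1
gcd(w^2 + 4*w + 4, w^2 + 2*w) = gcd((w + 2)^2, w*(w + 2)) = w + 2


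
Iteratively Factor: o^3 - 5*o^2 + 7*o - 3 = (o - 1)*(o^2 - 4*o + 3) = (o - 1)^2*(o - 3)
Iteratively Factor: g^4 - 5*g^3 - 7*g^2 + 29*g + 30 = (g + 2)*(g^3 - 7*g^2 + 7*g + 15) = (g - 3)*(g + 2)*(g^2 - 4*g - 5) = (g - 3)*(g + 1)*(g + 2)*(g - 5)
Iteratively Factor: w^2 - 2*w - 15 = (w + 3)*(w - 5)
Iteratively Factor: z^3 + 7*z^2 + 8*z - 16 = (z + 4)*(z^2 + 3*z - 4) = (z - 1)*(z + 4)*(z + 4)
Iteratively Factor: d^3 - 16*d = (d)*(d^2 - 16) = d*(d - 4)*(d + 4)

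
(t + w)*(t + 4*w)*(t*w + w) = t^3*w + 5*t^2*w^2 + t^2*w + 4*t*w^3 + 5*t*w^2 + 4*w^3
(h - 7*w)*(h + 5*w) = h^2 - 2*h*w - 35*w^2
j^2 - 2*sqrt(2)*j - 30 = (j - 5*sqrt(2))*(j + 3*sqrt(2))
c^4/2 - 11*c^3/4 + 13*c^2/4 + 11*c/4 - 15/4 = (c/2 + 1/2)*(c - 3)*(c - 5/2)*(c - 1)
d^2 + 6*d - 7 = (d - 1)*(d + 7)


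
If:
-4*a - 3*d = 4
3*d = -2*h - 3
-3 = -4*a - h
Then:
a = 5/12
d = -17/9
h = 4/3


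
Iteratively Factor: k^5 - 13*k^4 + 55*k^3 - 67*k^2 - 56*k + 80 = (k - 4)*(k^4 - 9*k^3 + 19*k^2 + 9*k - 20) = (k - 4)*(k + 1)*(k^3 - 10*k^2 + 29*k - 20) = (k - 4)*(k - 1)*(k + 1)*(k^2 - 9*k + 20) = (k - 4)^2*(k - 1)*(k + 1)*(k - 5)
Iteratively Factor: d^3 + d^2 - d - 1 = (d + 1)*(d^2 - 1) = (d + 1)^2*(d - 1)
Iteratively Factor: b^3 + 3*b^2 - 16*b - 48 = (b + 4)*(b^2 - b - 12) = (b - 4)*(b + 4)*(b + 3)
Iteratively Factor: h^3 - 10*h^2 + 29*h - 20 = (h - 5)*(h^2 - 5*h + 4) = (h - 5)*(h - 4)*(h - 1)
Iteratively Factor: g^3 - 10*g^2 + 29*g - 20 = (g - 5)*(g^2 - 5*g + 4) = (g - 5)*(g - 1)*(g - 4)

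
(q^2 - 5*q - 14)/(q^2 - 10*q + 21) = (q + 2)/(q - 3)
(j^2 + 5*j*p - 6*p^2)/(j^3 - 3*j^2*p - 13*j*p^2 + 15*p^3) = (-j - 6*p)/(-j^2 + 2*j*p + 15*p^2)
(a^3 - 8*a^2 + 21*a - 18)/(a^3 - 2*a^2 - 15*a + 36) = (a - 2)/(a + 4)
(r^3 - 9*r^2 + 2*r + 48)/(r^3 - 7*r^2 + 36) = (r - 8)/(r - 6)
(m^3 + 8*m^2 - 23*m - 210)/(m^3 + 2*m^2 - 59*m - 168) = (m^2 + m - 30)/(m^2 - 5*m - 24)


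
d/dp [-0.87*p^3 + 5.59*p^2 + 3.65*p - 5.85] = -2.61*p^2 + 11.18*p + 3.65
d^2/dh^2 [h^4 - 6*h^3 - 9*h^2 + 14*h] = 12*h^2 - 36*h - 18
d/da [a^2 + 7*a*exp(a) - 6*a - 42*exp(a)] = 7*a*exp(a) + 2*a - 35*exp(a) - 6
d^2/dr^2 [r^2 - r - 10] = 2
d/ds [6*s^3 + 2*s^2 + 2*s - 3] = 18*s^2 + 4*s + 2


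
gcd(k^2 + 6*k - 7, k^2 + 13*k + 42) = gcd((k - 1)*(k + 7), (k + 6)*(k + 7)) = k + 7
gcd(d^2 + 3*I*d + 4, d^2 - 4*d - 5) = 1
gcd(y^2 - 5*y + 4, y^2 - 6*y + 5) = y - 1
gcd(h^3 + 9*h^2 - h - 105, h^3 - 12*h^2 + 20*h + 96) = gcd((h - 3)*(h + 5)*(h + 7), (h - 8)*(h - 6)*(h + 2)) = 1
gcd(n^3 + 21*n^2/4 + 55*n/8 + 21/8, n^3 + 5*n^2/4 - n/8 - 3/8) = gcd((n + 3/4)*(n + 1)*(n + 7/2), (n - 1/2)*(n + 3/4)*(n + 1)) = n^2 + 7*n/4 + 3/4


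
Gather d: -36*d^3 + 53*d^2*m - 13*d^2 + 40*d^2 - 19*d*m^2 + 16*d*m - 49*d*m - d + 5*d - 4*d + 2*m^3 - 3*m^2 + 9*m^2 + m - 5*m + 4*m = -36*d^3 + d^2*(53*m + 27) + d*(-19*m^2 - 33*m) + 2*m^3 + 6*m^2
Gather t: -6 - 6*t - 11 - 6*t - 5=-12*t - 22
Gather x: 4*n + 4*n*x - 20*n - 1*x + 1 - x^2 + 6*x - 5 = -16*n - x^2 + x*(4*n + 5) - 4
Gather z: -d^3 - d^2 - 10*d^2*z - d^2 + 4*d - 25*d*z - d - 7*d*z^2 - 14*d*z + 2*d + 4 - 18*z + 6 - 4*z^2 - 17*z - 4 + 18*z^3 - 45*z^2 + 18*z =-d^3 - 2*d^2 + 5*d + 18*z^3 + z^2*(-7*d - 49) + z*(-10*d^2 - 39*d - 17) + 6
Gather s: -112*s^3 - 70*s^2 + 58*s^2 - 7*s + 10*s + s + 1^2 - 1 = -112*s^3 - 12*s^2 + 4*s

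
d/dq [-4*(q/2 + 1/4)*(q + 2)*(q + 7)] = -6*q^2 - 38*q - 37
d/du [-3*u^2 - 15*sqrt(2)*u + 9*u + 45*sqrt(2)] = -6*u - 15*sqrt(2) + 9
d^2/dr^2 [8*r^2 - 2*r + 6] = 16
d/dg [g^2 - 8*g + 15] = 2*g - 8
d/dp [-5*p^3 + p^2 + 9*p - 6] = -15*p^2 + 2*p + 9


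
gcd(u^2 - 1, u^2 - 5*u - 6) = u + 1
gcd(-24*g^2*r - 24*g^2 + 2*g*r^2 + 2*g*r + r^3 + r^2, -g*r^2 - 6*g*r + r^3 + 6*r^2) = 1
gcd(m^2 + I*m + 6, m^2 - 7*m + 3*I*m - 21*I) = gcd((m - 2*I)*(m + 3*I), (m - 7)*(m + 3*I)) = m + 3*I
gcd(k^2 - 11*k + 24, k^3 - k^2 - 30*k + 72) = k - 3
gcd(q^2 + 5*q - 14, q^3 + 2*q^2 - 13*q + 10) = q - 2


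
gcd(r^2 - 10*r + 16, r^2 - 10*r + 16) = r^2 - 10*r + 16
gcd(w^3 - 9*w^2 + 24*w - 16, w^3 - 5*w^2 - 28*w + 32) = w - 1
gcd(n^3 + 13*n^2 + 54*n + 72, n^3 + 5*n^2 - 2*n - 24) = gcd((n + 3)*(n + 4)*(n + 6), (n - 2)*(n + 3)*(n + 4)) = n^2 + 7*n + 12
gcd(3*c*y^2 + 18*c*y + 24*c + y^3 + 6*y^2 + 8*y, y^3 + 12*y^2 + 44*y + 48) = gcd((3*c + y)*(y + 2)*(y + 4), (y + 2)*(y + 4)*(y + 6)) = y^2 + 6*y + 8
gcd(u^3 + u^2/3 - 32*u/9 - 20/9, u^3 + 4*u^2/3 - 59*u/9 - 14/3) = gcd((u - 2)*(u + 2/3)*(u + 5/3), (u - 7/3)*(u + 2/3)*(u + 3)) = u + 2/3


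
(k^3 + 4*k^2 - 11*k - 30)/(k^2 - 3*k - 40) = (k^2 - k - 6)/(k - 8)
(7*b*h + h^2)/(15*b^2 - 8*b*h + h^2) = h*(7*b + h)/(15*b^2 - 8*b*h + h^2)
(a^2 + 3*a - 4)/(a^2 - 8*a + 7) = (a + 4)/(a - 7)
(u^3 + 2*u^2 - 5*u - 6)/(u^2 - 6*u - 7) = (u^2 + u - 6)/(u - 7)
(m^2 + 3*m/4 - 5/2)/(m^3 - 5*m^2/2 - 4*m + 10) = (4*m - 5)/(2*(2*m^2 - 9*m + 10))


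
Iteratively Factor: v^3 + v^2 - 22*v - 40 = (v + 4)*(v^2 - 3*v - 10) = (v - 5)*(v + 4)*(v + 2)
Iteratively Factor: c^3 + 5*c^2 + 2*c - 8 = (c - 1)*(c^2 + 6*c + 8) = (c - 1)*(c + 2)*(c + 4)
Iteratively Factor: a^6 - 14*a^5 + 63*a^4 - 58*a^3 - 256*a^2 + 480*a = (a - 5)*(a^5 - 9*a^4 + 18*a^3 + 32*a^2 - 96*a) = a*(a - 5)*(a^4 - 9*a^3 + 18*a^2 + 32*a - 96) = a*(a - 5)*(a + 2)*(a^3 - 11*a^2 + 40*a - 48) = a*(a - 5)*(a - 4)*(a + 2)*(a^2 - 7*a + 12) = a*(a - 5)*(a - 4)*(a - 3)*(a + 2)*(a - 4)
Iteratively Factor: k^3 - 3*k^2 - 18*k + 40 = (k - 2)*(k^2 - k - 20) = (k - 2)*(k + 4)*(k - 5)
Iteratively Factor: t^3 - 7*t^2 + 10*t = (t)*(t^2 - 7*t + 10) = t*(t - 5)*(t - 2)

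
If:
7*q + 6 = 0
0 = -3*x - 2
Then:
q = -6/7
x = -2/3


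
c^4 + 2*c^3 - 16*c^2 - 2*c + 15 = (c - 3)*(c - 1)*(c + 1)*(c + 5)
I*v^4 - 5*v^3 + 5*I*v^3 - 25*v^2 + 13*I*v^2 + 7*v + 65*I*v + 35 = (v + 5)*(v - I)*(v + 7*I)*(I*v + 1)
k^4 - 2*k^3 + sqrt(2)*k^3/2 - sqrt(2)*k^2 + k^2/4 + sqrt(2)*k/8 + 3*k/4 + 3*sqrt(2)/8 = (k - 3/2)*(k - 1)*(k + 1/2)*(k + sqrt(2)/2)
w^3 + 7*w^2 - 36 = (w - 2)*(w + 3)*(w + 6)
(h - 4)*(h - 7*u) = h^2 - 7*h*u - 4*h + 28*u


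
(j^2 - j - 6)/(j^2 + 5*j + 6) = (j - 3)/(j + 3)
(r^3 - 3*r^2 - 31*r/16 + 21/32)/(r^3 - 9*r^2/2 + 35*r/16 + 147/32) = (4*r - 1)/(4*r - 7)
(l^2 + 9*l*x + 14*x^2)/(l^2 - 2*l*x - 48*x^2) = (-l^2 - 9*l*x - 14*x^2)/(-l^2 + 2*l*x + 48*x^2)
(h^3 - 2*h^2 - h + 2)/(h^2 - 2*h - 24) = (-h^3 + 2*h^2 + h - 2)/(-h^2 + 2*h + 24)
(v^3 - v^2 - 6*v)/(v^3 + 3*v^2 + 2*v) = (v - 3)/(v + 1)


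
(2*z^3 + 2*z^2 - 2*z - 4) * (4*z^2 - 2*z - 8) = 8*z^5 + 4*z^4 - 28*z^3 - 28*z^2 + 24*z + 32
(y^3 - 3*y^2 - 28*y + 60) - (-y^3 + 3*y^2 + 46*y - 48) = 2*y^3 - 6*y^2 - 74*y + 108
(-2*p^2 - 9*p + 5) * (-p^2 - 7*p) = 2*p^4 + 23*p^3 + 58*p^2 - 35*p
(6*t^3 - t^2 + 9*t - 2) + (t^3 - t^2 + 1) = 7*t^3 - 2*t^2 + 9*t - 1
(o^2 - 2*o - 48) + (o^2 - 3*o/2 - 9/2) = 2*o^2 - 7*o/2 - 105/2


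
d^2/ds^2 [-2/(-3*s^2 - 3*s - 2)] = 12*(-3*s^2 - 3*s + 3*(2*s + 1)^2 - 2)/(3*s^2 + 3*s + 2)^3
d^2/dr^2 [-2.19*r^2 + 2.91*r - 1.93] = -4.38000000000000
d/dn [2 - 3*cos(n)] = 3*sin(n)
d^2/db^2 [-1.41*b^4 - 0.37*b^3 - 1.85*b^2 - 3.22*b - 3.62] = -16.92*b^2 - 2.22*b - 3.7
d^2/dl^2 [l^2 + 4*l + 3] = 2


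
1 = 1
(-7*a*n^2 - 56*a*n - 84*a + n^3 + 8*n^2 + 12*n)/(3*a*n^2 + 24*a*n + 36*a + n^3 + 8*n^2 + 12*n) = (-7*a + n)/(3*a + n)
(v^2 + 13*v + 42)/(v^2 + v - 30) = (v + 7)/(v - 5)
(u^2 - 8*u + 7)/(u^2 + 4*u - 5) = (u - 7)/(u + 5)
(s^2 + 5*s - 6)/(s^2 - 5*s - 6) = (-s^2 - 5*s + 6)/(-s^2 + 5*s + 6)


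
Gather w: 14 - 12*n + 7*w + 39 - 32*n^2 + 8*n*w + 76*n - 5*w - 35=-32*n^2 + 64*n + w*(8*n + 2) + 18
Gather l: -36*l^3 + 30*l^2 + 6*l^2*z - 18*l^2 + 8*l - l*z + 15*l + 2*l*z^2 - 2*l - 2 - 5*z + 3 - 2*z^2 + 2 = -36*l^3 + l^2*(6*z + 12) + l*(2*z^2 - z + 21) - 2*z^2 - 5*z + 3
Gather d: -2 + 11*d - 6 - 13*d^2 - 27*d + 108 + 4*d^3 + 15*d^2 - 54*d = 4*d^3 + 2*d^2 - 70*d + 100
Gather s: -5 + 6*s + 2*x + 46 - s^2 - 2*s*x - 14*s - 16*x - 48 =-s^2 + s*(-2*x - 8) - 14*x - 7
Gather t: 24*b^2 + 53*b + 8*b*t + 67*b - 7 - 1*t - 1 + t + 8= 24*b^2 + 8*b*t + 120*b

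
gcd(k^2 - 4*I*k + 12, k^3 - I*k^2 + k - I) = 1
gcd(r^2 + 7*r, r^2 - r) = r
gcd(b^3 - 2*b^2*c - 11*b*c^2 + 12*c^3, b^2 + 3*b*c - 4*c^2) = b - c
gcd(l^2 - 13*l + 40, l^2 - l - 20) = l - 5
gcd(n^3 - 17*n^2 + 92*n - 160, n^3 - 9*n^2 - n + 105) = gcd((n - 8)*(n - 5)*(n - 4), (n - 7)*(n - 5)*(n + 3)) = n - 5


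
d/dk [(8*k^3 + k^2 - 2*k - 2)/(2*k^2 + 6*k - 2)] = (4*k^4 + 24*k^3 - 19*k^2/2 + k + 4)/(k^4 + 6*k^3 + 7*k^2 - 6*k + 1)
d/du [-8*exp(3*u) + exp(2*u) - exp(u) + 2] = (-24*exp(2*u) + 2*exp(u) - 1)*exp(u)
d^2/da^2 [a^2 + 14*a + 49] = 2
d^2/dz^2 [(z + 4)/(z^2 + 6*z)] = 2*(-z*(z + 6)*(3*z + 10) + 4*(z + 3)^2*(z + 4))/(z^3*(z + 6)^3)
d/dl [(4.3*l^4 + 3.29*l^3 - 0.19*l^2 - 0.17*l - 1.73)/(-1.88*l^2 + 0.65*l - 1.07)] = (-16.168*l^5 + 2.1998*l^4 - 14.127*l^3 - 11.004*l^2 - 6.0982*l + 1.3064)/(3.5344*l^4 - 2.444*l^3 + 4.4457*l^2 - 1.391*l + 1.1449)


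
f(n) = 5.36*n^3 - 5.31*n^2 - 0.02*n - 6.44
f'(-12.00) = 2442.94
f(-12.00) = -10032.92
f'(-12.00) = 2442.94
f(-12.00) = -10032.92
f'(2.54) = 76.75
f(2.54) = 47.09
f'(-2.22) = 102.81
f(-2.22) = -91.21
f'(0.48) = -1.41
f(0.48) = -7.08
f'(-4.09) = 312.40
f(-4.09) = -461.90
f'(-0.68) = 14.64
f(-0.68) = -10.57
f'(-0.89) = 22.17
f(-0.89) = -14.41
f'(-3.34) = 214.83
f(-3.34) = -265.32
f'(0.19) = -1.46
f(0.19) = -6.60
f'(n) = 16.08*n^2 - 10.62*n - 0.02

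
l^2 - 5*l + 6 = (l - 3)*(l - 2)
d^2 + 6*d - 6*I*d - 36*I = (d + 6)*(d - 6*I)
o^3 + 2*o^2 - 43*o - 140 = (o - 7)*(o + 4)*(o + 5)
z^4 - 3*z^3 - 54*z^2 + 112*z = z*(z - 8)*(z - 2)*(z + 7)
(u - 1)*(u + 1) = u^2 - 1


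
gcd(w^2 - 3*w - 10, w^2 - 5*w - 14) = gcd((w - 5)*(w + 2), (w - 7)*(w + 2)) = w + 2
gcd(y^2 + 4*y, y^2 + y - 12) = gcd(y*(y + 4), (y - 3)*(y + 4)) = y + 4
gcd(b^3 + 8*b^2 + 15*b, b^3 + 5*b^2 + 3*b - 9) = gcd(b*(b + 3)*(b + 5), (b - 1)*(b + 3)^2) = b + 3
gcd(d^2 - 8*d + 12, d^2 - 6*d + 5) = 1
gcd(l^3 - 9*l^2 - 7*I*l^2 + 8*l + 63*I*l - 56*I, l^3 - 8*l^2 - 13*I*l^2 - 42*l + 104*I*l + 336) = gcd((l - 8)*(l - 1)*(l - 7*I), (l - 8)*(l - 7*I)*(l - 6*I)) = l^2 + l*(-8 - 7*I) + 56*I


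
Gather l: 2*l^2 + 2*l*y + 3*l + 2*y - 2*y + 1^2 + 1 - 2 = 2*l^2 + l*(2*y + 3)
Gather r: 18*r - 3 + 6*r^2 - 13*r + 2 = 6*r^2 + 5*r - 1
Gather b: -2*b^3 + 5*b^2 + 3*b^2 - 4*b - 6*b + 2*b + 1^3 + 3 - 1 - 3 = -2*b^3 + 8*b^2 - 8*b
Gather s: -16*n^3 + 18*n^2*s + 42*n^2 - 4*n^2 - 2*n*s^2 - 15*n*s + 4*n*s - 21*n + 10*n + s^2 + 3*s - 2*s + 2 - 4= -16*n^3 + 38*n^2 - 11*n + s^2*(1 - 2*n) + s*(18*n^2 - 11*n + 1) - 2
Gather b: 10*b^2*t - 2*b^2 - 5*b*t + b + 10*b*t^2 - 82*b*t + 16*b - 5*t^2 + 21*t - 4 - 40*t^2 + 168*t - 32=b^2*(10*t - 2) + b*(10*t^2 - 87*t + 17) - 45*t^2 + 189*t - 36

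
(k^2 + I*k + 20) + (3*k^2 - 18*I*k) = 4*k^2 - 17*I*k + 20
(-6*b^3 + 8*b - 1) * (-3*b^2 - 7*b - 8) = 18*b^5 + 42*b^4 + 24*b^3 - 53*b^2 - 57*b + 8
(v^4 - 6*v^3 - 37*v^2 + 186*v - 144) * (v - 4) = v^5 - 10*v^4 - 13*v^3 + 334*v^2 - 888*v + 576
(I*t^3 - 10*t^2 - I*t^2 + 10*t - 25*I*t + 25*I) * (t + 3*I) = I*t^4 - 13*t^3 - I*t^3 + 13*t^2 - 55*I*t^2 + 75*t + 55*I*t - 75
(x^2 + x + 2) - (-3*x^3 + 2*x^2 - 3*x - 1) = 3*x^3 - x^2 + 4*x + 3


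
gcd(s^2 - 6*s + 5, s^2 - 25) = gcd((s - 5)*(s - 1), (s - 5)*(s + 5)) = s - 5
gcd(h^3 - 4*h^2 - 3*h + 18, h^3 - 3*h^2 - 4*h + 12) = h^2 - h - 6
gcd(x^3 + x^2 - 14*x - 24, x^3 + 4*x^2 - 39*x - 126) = x + 3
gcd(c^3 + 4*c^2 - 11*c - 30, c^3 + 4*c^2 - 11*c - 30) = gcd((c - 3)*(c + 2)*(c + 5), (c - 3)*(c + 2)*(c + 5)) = c^3 + 4*c^2 - 11*c - 30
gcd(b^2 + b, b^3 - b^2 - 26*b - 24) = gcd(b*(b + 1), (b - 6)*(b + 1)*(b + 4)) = b + 1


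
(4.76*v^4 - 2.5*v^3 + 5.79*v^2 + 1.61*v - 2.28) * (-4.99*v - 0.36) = -23.7524*v^5 + 10.7614*v^4 - 27.9921*v^3 - 10.1183*v^2 + 10.7976*v + 0.8208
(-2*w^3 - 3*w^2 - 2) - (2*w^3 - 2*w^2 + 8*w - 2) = -4*w^3 - w^2 - 8*w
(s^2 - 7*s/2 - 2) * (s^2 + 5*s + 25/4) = s^4 + 3*s^3/2 - 53*s^2/4 - 255*s/8 - 25/2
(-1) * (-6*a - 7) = 6*a + 7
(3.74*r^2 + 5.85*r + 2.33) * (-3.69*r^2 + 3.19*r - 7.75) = -13.8006*r^4 - 9.6559*r^3 - 18.9212*r^2 - 37.9048*r - 18.0575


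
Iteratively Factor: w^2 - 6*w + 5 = (w - 1)*(w - 5)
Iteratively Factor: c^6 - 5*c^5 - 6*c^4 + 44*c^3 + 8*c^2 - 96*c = (c - 3)*(c^5 - 2*c^4 - 12*c^3 + 8*c^2 + 32*c) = (c - 3)*(c - 2)*(c^4 - 12*c^2 - 16*c) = c*(c - 3)*(c - 2)*(c^3 - 12*c - 16) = c*(c - 4)*(c - 3)*(c - 2)*(c^2 + 4*c + 4) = c*(c - 4)*(c - 3)*(c - 2)*(c + 2)*(c + 2)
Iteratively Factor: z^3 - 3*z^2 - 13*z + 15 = (z - 5)*(z^2 + 2*z - 3) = (z - 5)*(z - 1)*(z + 3)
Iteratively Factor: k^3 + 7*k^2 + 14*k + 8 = (k + 2)*(k^2 + 5*k + 4) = (k + 2)*(k + 4)*(k + 1)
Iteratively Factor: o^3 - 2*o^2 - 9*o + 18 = (o + 3)*(o^2 - 5*o + 6) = (o - 2)*(o + 3)*(o - 3)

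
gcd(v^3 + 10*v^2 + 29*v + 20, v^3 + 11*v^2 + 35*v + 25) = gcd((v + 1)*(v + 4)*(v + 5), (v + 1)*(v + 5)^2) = v^2 + 6*v + 5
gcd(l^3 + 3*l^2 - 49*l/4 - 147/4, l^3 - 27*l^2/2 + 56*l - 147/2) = l - 7/2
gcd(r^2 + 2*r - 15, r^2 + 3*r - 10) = r + 5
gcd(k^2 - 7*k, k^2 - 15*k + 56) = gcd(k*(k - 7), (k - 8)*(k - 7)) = k - 7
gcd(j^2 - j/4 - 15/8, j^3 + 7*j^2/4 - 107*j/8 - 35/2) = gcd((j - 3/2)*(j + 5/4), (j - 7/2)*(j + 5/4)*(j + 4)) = j + 5/4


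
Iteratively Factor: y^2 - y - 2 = (y - 2)*(y + 1)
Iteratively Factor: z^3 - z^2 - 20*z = (z - 5)*(z^2 + 4*z) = (z - 5)*(z + 4)*(z)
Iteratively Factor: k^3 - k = (k + 1)*(k^2 - k) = k*(k + 1)*(k - 1)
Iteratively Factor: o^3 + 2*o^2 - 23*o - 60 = (o + 4)*(o^2 - 2*o - 15) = (o - 5)*(o + 4)*(o + 3)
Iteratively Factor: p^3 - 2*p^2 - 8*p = (p + 2)*(p^2 - 4*p) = (p - 4)*(p + 2)*(p)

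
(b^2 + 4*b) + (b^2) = 2*b^2 + 4*b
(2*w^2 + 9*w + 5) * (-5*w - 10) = -10*w^3 - 65*w^2 - 115*w - 50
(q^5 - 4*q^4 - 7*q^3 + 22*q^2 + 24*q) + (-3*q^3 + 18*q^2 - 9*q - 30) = q^5 - 4*q^4 - 10*q^3 + 40*q^2 + 15*q - 30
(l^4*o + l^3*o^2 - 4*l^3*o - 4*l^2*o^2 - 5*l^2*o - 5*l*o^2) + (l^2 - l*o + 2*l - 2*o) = l^4*o + l^3*o^2 - 4*l^3*o - 4*l^2*o^2 - 5*l^2*o + l^2 - 5*l*o^2 - l*o + 2*l - 2*o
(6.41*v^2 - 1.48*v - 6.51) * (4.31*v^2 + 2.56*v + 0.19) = 27.6271*v^4 + 10.0308*v^3 - 30.629*v^2 - 16.9468*v - 1.2369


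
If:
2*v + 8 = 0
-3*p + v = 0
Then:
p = -4/3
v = -4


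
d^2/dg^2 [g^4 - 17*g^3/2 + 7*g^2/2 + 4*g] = 12*g^2 - 51*g + 7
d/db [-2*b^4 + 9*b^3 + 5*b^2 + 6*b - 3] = -8*b^3 + 27*b^2 + 10*b + 6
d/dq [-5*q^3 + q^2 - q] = -15*q^2 + 2*q - 1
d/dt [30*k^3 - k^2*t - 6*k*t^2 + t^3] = -k^2 - 12*k*t + 3*t^2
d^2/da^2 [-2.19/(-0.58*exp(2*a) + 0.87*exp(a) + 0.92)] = ((1.9053 - 5.0808*exp(a))*(-0.58*exp(2*a) + 0.87*exp(a) + 0.92) - 2.19*(1.16*exp(a) - 0.87)*(2.32*exp(a) - 1.74)*exp(a))*exp(a)/(-0.58*exp(2*a) + 0.87*exp(a) + 0.92)^3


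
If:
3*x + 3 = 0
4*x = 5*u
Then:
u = -4/5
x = -1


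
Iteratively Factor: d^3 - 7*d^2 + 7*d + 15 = (d + 1)*(d^2 - 8*d + 15) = (d - 3)*(d + 1)*(d - 5)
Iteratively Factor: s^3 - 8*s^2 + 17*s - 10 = (s - 1)*(s^2 - 7*s + 10) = (s - 2)*(s - 1)*(s - 5)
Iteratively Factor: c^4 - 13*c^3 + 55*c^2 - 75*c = (c - 5)*(c^3 - 8*c^2 + 15*c) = (c - 5)^2*(c^2 - 3*c) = c*(c - 5)^2*(c - 3)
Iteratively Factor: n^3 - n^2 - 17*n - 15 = (n - 5)*(n^2 + 4*n + 3) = (n - 5)*(n + 3)*(n + 1)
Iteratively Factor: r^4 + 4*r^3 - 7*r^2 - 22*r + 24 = (r - 1)*(r^3 + 5*r^2 - 2*r - 24) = (r - 2)*(r - 1)*(r^2 + 7*r + 12) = (r - 2)*(r - 1)*(r + 4)*(r + 3)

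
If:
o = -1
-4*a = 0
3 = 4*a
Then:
No Solution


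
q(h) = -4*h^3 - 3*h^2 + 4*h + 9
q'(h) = -12*h^2 - 6*h + 4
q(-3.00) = 78.00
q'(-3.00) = -86.00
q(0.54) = 9.66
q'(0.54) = -2.74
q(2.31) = -47.07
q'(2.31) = -73.89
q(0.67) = 9.13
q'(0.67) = -5.41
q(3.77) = -232.89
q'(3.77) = -189.17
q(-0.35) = 7.40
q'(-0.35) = 4.63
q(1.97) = -25.34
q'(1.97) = -54.39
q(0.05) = 9.19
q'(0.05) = 3.67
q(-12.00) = 6441.00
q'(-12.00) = -1652.00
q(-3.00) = 78.00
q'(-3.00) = -86.00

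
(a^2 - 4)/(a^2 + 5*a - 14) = (a + 2)/(a + 7)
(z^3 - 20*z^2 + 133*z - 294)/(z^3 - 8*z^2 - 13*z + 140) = (z^2 - 13*z + 42)/(z^2 - z - 20)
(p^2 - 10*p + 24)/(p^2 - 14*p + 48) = (p - 4)/(p - 8)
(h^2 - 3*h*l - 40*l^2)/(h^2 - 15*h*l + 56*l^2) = (h + 5*l)/(h - 7*l)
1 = 1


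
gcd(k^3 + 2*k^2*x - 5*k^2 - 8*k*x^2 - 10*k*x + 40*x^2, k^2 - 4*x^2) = -k + 2*x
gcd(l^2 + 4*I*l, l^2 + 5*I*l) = l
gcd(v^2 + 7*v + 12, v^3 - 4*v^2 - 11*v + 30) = v + 3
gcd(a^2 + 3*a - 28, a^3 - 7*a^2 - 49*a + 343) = a + 7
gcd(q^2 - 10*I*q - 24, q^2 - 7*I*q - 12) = q - 4*I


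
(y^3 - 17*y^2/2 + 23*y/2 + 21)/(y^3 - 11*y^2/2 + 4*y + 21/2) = (y - 6)/(y - 3)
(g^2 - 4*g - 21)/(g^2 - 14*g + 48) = (g^2 - 4*g - 21)/(g^2 - 14*g + 48)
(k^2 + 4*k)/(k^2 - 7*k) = (k + 4)/(k - 7)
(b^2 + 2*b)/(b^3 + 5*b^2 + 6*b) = 1/(b + 3)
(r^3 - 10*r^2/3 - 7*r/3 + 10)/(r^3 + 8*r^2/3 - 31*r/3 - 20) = (r - 2)/(r + 4)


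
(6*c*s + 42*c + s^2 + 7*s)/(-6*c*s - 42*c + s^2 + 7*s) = (6*c + s)/(-6*c + s)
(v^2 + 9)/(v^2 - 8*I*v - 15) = (v + 3*I)/(v - 5*I)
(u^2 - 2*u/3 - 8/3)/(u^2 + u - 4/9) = 3*(u - 2)/(3*u - 1)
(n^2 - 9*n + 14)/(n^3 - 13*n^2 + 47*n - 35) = (n - 2)/(n^2 - 6*n + 5)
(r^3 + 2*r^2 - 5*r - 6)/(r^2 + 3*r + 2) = (r^2 + r - 6)/(r + 2)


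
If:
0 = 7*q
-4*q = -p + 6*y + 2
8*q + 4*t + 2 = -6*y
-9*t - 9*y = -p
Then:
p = -12/7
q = 0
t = 3/7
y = -13/21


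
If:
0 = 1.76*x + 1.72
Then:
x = -0.98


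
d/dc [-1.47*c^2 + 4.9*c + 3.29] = 4.9 - 2.94*c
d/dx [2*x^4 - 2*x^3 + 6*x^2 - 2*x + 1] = 8*x^3 - 6*x^2 + 12*x - 2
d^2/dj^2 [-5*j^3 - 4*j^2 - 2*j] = -30*j - 8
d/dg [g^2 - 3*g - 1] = 2*g - 3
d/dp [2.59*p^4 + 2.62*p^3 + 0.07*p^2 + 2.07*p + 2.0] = 10.36*p^3 + 7.86*p^2 + 0.14*p + 2.07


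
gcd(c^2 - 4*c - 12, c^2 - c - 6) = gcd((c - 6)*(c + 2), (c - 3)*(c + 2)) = c + 2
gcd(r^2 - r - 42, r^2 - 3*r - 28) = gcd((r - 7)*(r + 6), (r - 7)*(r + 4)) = r - 7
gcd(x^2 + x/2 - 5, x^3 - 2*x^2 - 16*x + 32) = x - 2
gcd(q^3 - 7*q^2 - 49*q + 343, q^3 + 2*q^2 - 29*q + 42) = q + 7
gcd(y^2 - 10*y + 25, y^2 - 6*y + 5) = y - 5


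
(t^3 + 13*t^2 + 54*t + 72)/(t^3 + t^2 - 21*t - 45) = (t^2 + 10*t + 24)/(t^2 - 2*t - 15)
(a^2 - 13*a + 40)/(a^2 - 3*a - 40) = (a - 5)/(a + 5)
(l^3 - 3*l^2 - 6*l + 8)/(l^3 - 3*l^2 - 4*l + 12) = (l^2 - 5*l + 4)/(l^2 - 5*l + 6)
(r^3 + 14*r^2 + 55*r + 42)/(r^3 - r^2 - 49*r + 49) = (r^2 + 7*r + 6)/(r^2 - 8*r + 7)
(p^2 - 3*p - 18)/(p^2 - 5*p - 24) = (p - 6)/(p - 8)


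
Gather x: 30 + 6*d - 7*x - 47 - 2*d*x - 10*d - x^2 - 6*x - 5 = -4*d - x^2 + x*(-2*d - 13) - 22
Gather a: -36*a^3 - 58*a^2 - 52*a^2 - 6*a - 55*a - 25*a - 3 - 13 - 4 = -36*a^3 - 110*a^2 - 86*a - 20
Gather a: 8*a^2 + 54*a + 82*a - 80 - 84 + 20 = 8*a^2 + 136*a - 144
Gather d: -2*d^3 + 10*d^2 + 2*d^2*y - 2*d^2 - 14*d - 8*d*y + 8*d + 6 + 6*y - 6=-2*d^3 + d^2*(2*y + 8) + d*(-8*y - 6) + 6*y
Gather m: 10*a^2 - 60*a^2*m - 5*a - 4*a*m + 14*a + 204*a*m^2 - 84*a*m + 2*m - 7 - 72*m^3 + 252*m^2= 10*a^2 + 9*a - 72*m^3 + m^2*(204*a + 252) + m*(-60*a^2 - 88*a + 2) - 7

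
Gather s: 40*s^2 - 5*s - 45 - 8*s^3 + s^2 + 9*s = -8*s^3 + 41*s^2 + 4*s - 45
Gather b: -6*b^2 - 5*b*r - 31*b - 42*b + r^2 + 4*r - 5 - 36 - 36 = -6*b^2 + b*(-5*r - 73) + r^2 + 4*r - 77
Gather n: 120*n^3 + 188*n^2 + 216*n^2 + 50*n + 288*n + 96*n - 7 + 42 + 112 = 120*n^3 + 404*n^2 + 434*n + 147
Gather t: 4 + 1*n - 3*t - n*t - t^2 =n - t^2 + t*(-n - 3) + 4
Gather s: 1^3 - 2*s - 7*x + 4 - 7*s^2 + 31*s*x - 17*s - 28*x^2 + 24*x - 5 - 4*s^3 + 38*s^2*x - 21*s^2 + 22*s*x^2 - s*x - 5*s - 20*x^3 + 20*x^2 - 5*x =-4*s^3 + s^2*(38*x - 28) + s*(22*x^2 + 30*x - 24) - 20*x^3 - 8*x^2 + 12*x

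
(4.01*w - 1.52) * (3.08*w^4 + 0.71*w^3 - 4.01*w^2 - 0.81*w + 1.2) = 12.3508*w^5 - 1.8345*w^4 - 17.1593*w^3 + 2.8471*w^2 + 6.0432*w - 1.824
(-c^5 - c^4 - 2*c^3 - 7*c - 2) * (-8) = 8*c^5 + 8*c^4 + 16*c^3 + 56*c + 16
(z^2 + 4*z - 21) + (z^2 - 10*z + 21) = 2*z^2 - 6*z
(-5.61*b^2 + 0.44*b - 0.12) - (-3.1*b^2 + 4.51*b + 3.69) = -2.51*b^2 - 4.07*b - 3.81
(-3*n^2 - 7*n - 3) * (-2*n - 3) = 6*n^3 + 23*n^2 + 27*n + 9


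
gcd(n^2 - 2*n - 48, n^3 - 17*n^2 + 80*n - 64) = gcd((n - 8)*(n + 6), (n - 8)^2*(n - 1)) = n - 8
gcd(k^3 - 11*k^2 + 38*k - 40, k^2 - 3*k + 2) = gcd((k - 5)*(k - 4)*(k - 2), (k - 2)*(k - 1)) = k - 2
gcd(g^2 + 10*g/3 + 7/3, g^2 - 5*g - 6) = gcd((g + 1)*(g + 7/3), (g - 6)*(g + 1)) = g + 1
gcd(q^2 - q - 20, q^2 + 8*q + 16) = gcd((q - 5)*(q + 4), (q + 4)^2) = q + 4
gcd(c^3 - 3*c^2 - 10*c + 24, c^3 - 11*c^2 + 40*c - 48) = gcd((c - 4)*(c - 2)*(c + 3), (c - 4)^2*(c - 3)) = c - 4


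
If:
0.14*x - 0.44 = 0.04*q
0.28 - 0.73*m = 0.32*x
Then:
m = 0.383561643835616 - 0.438356164383562*x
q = 3.5*x - 11.0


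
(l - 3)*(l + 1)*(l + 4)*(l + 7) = l^4 + 9*l^3 + 3*l^2 - 89*l - 84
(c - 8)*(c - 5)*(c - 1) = c^3 - 14*c^2 + 53*c - 40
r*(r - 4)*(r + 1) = r^3 - 3*r^2 - 4*r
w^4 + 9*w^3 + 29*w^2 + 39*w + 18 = (w + 1)*(w + 2)*(w + 3)^2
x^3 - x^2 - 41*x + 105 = (x - 5)*(x - 3)*(x + 7)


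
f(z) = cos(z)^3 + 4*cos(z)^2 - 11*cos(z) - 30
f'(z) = -3*sin(z)*cos(z)^2 - 8*sin(z)*cos(z) + 11*sin(z)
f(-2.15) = -22.94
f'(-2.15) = -12.12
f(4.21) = -23.89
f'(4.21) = -12.41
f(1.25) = -33.04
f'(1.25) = 7.76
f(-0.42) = -35.95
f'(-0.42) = -0.49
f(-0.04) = -36.00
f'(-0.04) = -0.00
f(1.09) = -34.13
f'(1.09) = 5.90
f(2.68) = -17.66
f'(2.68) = 7.02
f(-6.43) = -36.00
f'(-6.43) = -0.02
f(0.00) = -36.00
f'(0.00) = 0.00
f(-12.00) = -35.83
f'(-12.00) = 1.13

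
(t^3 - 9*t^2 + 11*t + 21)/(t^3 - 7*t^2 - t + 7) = (t - 3)/(t - 1)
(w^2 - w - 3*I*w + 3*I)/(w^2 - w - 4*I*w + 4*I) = (w - 3*I)/(w - 4*I)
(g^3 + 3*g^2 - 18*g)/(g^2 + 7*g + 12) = g*(g^2 + 3*g - 18)/(g^2 + 7*g + 12)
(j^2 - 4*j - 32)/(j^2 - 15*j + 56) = (j + 4)/(j - 7)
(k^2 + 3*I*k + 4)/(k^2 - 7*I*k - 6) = (k + 4*I)/(k - 6*I)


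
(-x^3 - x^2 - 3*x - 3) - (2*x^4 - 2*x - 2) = -2*x^4 - x^3 - x^2 - x - 1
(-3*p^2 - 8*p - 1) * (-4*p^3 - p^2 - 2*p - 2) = 12*p^5 + 35*p^4 + 18*p^3 + 23*p^2 + 18*p + 2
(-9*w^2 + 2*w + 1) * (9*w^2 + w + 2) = -81*w^4 + 9*w^3 - 7*w^2 + 5*w + 2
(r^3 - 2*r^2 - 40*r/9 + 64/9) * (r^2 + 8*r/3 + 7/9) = r^5 + 2*r^4/3 - 9*r^3 - 170*r^2/27 + 1256*r/81 + 448/81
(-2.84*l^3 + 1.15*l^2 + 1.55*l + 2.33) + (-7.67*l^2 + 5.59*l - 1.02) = -2.84*l^3 - 6.52*l^2 + 7.14*l + 1.31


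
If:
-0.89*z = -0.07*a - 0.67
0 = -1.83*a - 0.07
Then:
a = -0.04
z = 0.75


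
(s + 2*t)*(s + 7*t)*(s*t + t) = s^3*t + 9*s^2*t^2 + s^2*t + 14*s*t^3 + 9*s*t^2 + 14*t^3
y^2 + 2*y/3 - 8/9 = (y - 2/3)*(y + 4/3)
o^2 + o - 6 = (o - 2)*(o + 3)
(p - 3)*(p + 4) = p^2 + p - 12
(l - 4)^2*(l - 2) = l^3 - 10*l^2 + 32*l - 32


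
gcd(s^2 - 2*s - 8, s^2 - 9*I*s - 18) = 1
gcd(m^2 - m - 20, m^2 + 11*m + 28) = m + 4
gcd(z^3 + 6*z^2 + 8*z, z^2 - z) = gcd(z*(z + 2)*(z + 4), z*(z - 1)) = z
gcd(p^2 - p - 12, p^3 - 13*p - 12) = p^2 - p - 12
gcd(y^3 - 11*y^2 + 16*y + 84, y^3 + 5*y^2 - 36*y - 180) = y - 6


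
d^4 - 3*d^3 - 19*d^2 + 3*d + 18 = (d - 6)*(d - 1)*(d + 1)*(d + 3)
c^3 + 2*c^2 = c^2*(c + 2)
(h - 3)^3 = h^3 - 9*h^2 + 27*h - 27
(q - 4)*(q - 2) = q^2 - 6*q + 8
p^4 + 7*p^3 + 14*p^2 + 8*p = p*(p + 1)*(p + 2)*(p + 4)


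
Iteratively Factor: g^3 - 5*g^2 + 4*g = (g - 1)*(g^2 - 4*g) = g*(g - 1)*(g - 4)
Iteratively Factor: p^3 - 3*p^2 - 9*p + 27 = (p - 3)*(p^2 - 9) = (p - 3)*(p + 3)*(p - 3)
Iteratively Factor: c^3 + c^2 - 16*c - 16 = (c + 4)*(c^2 - 3*c - 4) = (c + 1)*(c + 4)*(c - 4)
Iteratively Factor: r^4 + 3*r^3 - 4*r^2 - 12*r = (r - 2)*(r^3 + 5*r^2 + 6*r) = r*(r - 2)*(r^2 + 5*r + 6) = r*(r - 2)*(r + 2)*(r + 3)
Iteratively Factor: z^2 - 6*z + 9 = (z - 3)*(z - 3)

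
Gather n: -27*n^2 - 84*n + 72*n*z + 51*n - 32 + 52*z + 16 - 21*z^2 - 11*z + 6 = -27*n^2 + n*(72*z - 33) - 21*z^2 + 41*z - 10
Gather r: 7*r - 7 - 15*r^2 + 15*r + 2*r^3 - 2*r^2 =2*r^3 - 17*r^2 + 22*r - 7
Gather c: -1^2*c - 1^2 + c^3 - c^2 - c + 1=c^3 - c^2 - 2*c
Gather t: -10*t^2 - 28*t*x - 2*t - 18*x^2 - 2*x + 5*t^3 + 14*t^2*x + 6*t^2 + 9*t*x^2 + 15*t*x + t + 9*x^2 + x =5*t^3 + t^2*(14*x - 4) + t*(9*x^2 - 13*x - 1) - 9*x^2 - x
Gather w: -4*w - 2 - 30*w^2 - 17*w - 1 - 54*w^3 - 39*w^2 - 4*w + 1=-54*w^3 - 69*w^2 - 25*w - 2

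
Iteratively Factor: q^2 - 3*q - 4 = (q - 4)*(q + 1)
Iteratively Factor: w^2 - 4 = (w - 2)*(w + 2)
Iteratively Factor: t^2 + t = (t + 1)*(t)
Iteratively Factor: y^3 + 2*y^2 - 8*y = (y + 4)*(y^2 - 2*y) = (y - 2)*(y + 4)*(y)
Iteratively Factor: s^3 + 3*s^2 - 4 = (s - 1)*(s^2 + 4*s + 4) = (s - 1)*(s + 2)*(s + 2)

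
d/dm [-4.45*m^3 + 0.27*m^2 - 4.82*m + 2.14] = -13.35*m^2 + 0.54*m - 4.82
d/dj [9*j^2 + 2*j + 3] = 18*j + 2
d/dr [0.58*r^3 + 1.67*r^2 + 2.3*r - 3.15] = 1.74*r^2 + 3.34*r + 2.3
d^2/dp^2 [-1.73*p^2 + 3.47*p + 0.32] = -3.46000000000000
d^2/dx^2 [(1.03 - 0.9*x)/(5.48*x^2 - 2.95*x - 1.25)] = ((0.9*x - 1.03)*(10.96*x - 2.95)*(21.92*x - 5.9) + (29.592*x - 16.5988)*(-5.48*x^2 + 2.95*x + 1.25))/(-5.48*x^2 + 2.95*x + 1.25)^3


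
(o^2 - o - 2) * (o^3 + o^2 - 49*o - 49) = o^5 - 52*o^3 - 2*o^2 + 147*o + 98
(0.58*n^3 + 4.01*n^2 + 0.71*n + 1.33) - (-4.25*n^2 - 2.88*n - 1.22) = 0.58*n^3 + 8.26*n^2 + 3.59*n + 2.55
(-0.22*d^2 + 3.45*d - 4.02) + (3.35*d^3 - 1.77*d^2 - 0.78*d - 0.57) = 3.35*d^3 - 1.99*d^2 + 2.67*d - 4.59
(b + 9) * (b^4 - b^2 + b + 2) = b^5 + 9*b^4 - b^3 - 8*b^2 + 11*b + 18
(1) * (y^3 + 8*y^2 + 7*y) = y^3 + 8*y^2 + 7*y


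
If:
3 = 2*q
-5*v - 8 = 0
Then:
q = 3/2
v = -8/5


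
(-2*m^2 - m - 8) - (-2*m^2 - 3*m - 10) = 2*m + 2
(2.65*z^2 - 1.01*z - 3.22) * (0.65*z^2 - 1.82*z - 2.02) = 1.7225*z^4 - 5.4795*z^3 - 5.6078*z^2 + 7.9006*z + 6.5044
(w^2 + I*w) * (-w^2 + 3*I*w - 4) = -w^4 + 2*I*w^3 - 7*w^2 - 4*I*w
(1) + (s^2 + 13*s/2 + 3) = s^2 + 13*s/2 + 4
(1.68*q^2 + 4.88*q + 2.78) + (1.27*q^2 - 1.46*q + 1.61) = 2.95*q^2 + 3.42*q + 4.39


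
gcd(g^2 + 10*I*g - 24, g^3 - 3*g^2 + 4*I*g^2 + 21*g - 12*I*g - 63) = 1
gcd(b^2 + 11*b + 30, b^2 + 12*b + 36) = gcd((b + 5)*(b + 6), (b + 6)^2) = b + 6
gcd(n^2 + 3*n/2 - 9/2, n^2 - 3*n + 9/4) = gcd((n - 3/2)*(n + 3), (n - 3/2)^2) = n - 3/2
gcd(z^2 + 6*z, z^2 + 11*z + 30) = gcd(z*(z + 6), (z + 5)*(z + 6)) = z + 6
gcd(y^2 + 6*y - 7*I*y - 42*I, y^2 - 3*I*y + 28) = y - 7*I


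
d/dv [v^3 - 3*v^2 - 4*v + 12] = 3*v^2 - 6*v - 4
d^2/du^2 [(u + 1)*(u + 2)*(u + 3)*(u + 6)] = 12*u^2 + 72*u + 94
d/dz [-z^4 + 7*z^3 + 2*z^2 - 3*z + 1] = -4*z^3 + 21*z^2 + 4*z - 3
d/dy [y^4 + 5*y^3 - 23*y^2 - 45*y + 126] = 4*y^3 + 15*y^2 - 46*y - 45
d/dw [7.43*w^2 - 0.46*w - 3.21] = 14.86*w - 0.46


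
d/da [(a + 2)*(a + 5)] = 2*a + 7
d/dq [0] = 0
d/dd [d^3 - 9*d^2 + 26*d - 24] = 3*d^2 - 18*d + 26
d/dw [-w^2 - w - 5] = -2*w - 1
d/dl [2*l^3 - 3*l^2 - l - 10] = 6*l^2 - 6*l - 1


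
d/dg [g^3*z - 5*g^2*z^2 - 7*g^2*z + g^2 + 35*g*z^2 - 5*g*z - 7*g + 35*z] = 3*g^2*z - 10*g*z^2 - 14*g*z + 2*g + 35*z^2 - 5*z - 7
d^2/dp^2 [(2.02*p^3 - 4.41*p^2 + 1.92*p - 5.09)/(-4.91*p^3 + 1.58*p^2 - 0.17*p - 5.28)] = (181.29193*p^6 - 267.608748*p^5 + 2168.223594*p^4 - 2270.224312*p^3 + 908.900178*p^2 - 1233.937092*p + 334.554106)/(118.370771*p^9 - 114.272394*p^8 + 49.067103*p^7 + 370.015036*p^6 - 244.068243*p^5 + 65.849286*p^4 + 402.144497*p^3 - 131.68584*p^2 + 14.217984*p + 147.197952)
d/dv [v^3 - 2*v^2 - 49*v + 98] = 3*v^2 - 4*v - 49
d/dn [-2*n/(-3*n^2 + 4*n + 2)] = 2*(-3*n^2 - 2)/(9*n^4 - 24*n^3 + 4*n^2 + 16*n + 4)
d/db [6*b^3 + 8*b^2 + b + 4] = 18*b^2 + 16*b + 1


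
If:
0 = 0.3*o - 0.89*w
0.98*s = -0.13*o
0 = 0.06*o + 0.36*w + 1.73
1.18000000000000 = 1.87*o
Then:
No Solution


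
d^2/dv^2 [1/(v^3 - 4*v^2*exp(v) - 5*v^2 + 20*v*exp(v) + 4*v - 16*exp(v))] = 2*((2*v^2*exp(v) - 2*v*exp(v) - 3*v - 8*exp(v) + 5)*(v^3 - 4*v^2*exp(v) - 5*v^2 + 20*v*exp(v) + 4*v - 16*exp(v)) + (-4*v^2*exp(v) + 3*v^2 + 12*v*exp(v) - 10*v + 4*exp(v) + 4)^2)/(v^3 - 4*v^2*exp(v) - 5*v^2 + 20*v*exp(v) + 4*v - 16*exp(v))^3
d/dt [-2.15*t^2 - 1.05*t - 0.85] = -4.3*t - 1.05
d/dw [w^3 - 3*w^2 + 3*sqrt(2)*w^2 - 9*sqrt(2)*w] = 3*w^2 - 6*w + 6*sqrt(2)*w - 9*sqrt(2)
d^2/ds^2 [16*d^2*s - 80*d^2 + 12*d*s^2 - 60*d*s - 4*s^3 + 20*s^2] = 24*d - 24*s + 40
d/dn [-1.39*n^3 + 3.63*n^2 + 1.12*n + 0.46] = -4.17*n^2 + 7.26*n + 1.12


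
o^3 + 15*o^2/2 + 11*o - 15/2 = (o - 1/2)*(o + 3)*(o + 5)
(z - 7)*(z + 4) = z^2 - 3*z - 28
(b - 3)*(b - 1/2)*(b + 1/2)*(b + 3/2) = b^4 - 3*b^3/2 - 19*b^2/4 + 3*b/8 + 9/8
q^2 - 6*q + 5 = (q - 5)*(q - 1)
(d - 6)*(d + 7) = d^2 + d - 42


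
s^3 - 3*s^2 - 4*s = s*(s - 4)*(s + 1)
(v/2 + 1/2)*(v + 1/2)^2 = v^3/2 + v^2 + 5*v/8 + 1/8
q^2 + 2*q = q*(q + 2)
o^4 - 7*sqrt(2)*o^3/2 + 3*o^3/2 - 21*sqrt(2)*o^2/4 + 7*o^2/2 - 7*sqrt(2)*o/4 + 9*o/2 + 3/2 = (o + 1/2)*(o + 1)*(o - 3*sqrt(2))*(o - sqrt(2)/2)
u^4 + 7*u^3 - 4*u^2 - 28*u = u*(u - 2)*(u + 2)*(u + 7)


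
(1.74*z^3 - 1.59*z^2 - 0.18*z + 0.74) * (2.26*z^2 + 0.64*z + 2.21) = 3.9324*z^5 - 2.4798*z^4 + 2.421*z^3 - 1.9567*z^2 + 0.0758*z + 1.6354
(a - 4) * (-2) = 8 - 2*a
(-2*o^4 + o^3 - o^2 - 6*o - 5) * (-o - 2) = 2*o^5 + 3*o^4 - o^3 + 8*o^2 + 17*o + 10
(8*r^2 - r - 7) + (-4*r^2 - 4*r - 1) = 4*r^2 - 5*r - 8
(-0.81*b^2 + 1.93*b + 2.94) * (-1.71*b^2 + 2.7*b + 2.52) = 1.3851*b^4 - 5.4873*b^3 - 1.8576*b^2 + 12.8016*b + 7.4088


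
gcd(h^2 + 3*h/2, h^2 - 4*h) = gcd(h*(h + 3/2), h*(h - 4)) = h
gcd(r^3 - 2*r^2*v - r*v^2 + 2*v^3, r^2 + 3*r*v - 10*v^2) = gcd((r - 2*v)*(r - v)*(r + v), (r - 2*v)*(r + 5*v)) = r - 2*v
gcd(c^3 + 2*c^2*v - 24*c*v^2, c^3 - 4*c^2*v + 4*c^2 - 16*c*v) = -c^2 + 4*c*v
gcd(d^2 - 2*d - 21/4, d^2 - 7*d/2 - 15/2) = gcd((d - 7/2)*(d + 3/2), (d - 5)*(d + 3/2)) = d + 3/2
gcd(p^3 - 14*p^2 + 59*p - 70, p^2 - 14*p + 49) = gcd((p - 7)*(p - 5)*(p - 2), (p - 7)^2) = p - 7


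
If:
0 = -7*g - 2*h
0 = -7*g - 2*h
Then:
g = -2*h/7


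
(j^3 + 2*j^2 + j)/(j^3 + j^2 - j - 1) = j/(j - 1)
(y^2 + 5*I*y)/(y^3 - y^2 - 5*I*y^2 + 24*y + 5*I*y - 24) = y*(y + 5*I)/(y^3 - y^2*(1 + 5*I) + y*(24 + 5*I) - 24)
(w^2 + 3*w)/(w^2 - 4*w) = (w + 3)/(w - 4)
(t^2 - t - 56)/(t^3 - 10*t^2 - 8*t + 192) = (t + 7)/(t^2 - 2*t - 24)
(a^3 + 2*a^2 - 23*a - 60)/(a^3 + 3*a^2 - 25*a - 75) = (a + 4)/(a + 5)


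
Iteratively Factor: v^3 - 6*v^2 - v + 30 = (v + 2)*(v^2 - 8*v + 15) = (v - 3)*(v + 2)*(v - 5)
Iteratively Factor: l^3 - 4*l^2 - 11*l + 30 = (l - 2)*(l^2 - 2*l - 15) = (l - 5)*(l - 2)*(l + 3)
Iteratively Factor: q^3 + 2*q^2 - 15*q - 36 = (q - 4)*(q^2 + 6*q + 9) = (q - 4)*(q + 3)*(q + 3)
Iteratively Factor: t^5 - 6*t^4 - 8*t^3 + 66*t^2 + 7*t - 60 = (t + 3)*(t^4 - 9*t^3 + 19*t^2 + 9*t - 20) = (t - 1)*(t + 3)*(t^3 - 8*t^2 + 11*t + 20) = (t - 5)*(t - 1)*(t + 3)*(t^2 - 3*t - 4) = (t - 5)*(t - 4)*(t - 1)*(t + 3)*(t + 1)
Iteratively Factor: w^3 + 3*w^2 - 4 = (w - 1)*(w^2 + 4*w + 4) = (w - 1)*(w + 2)*(w + 2)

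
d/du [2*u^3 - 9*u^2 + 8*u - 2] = 6*u^2 - 18*u + 8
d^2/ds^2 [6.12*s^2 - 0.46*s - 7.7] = 12.2400000000000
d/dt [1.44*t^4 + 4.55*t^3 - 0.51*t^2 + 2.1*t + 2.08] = 5.76*t^3 + 13.65*t^2 - 1.02*t + 2.1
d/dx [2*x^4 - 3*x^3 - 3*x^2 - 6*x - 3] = 8*x^3 - 9*x^2 - 6*x - 6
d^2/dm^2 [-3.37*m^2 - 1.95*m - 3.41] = -6.74000000000000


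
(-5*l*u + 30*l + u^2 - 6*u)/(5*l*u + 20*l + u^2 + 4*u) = (-5*l*u + 30*l + u^2 - 6*u)/(5*l*u + 20*l + u^2 + 4*u)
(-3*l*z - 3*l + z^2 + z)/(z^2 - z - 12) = (3*l*z + 3*l - z^2 - z)/(-z^2 + z + 12)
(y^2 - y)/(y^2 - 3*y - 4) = y*(1 - y)/(-y^2 + 3*y + 4)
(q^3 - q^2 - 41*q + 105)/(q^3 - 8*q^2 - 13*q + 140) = (q^2 + 4*q - 21)/(q^2 - 3*q - 28)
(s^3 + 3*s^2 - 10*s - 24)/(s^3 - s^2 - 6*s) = (s + 4)/s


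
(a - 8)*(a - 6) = a^2 - 14*a + 48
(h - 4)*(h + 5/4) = h^2 - 11*h/4 - 5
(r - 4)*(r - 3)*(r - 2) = r^3 - 9*r^2 + 26*r - 24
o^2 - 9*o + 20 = (o - 5)*(o - 4)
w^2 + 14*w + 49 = (w + 7)^2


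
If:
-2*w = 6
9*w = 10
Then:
No Solution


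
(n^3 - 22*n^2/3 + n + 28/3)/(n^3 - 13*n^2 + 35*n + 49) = (n - 4/3)/(n - 7)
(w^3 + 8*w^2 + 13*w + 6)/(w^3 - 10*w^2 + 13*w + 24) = (w^2 + 7*w + 6)/(w^2 - 11*w + 24)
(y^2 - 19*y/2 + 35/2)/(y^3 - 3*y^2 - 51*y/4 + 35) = 2*(y - 7)/(2*y^2 - y - 28)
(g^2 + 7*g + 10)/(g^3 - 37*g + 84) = (g^2 + 7*g + 10)/(g^3 - 37*g + 84)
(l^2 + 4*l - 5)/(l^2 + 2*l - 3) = (l + 5)/(l + 3)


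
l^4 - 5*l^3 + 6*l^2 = l^2*(l - 3)*(l - 2)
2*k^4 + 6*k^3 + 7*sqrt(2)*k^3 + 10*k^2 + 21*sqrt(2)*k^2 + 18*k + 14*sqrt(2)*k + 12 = (k + 2)*(k + 3*sqrt(2))*(sqrt(2)*k + 1)*(sqrt(2)*k + sqrt(2))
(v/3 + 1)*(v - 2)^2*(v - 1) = v^4/3 - 2*v^3/3 - 7*v^2/3 + 20*v/3 - 4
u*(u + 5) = u^2 + 5*u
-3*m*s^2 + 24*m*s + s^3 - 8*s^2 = s*(-3*m + s)*(s - 8)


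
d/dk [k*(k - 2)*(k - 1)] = 3*k^2 - 6*k + 2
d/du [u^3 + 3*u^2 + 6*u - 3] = 3*u^2 + 6*u + 6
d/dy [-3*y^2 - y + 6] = -6*y - 1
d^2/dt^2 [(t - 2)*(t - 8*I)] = 2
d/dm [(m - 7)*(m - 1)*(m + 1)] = 3*m^2 - 14*m - 1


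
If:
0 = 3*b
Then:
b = 0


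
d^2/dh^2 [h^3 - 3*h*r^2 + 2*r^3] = 6*h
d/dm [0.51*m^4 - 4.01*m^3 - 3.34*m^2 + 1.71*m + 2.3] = 2.04*m^3 - 12.03*m^2 - 6.68*m + 1.71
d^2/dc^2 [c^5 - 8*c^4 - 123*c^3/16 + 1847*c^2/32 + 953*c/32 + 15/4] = 20*c^3 - 96*c^2 - 369*c/8 + 1847/16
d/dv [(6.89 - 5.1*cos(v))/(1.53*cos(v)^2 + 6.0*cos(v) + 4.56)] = (-7.803*cos(v)^2 + 21.0834*cos(v) + 64.596)*sin(v)/(2.3409*cos(v)^4 + 18.36*cos(v)^3 + 49.9536*cos(v)^2 + 54.72*cos(v) + 20.7936)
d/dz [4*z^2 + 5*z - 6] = 8*z + 5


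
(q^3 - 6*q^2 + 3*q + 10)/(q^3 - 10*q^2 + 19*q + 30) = (q - 2)/(q - 6)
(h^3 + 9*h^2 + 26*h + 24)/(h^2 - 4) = (h^2 + 7*h + 12)/(h - 2)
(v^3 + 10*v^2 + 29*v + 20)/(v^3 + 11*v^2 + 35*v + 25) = (v + 4)/(v + 5)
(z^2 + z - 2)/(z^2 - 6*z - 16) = (z - 1)/(z - 8)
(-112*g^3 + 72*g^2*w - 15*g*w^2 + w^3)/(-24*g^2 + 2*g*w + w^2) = (28*g^2 - 11*g*w + w^2)/(6*g + w)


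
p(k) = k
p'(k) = 1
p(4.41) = 4.41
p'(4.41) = 1.00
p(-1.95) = -1.95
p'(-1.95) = 1.00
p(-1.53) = -1.53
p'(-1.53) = 1.00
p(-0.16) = -0.16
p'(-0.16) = 1.00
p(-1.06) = -1.06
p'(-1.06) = 1.00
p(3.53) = 3.53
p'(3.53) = 1.00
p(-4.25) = -4.25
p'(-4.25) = 1.00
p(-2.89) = -2.89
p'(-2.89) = 1.00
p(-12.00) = -12.00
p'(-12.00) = 1.00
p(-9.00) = -9.00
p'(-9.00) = 1.00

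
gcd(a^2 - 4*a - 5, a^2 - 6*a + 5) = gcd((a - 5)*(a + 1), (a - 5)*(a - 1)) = a - 5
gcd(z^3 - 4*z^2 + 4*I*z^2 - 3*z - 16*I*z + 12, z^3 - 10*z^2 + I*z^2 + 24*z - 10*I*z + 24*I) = z^2 + z*(-4 + I) - 4*I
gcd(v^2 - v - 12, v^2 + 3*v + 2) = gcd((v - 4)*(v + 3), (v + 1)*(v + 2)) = 1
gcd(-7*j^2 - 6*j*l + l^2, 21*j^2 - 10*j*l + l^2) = 7*j - l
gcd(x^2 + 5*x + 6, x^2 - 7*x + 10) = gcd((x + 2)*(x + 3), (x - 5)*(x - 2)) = 1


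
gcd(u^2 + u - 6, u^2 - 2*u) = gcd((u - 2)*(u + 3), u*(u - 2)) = u - 2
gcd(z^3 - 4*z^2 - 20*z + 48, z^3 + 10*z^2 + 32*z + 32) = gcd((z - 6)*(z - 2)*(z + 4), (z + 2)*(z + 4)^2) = z + 4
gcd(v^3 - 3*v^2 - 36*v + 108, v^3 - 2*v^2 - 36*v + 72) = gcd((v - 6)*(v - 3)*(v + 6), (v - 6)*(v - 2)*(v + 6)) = v^2 - 36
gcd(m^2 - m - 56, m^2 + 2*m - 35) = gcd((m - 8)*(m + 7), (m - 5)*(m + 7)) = m + 7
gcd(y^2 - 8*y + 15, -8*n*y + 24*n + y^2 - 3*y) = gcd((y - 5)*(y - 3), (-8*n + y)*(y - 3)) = y - 3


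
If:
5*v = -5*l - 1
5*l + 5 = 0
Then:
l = -1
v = 4/5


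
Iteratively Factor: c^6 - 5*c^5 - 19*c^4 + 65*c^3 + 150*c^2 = (c - 5)*(c^5 - 19*c^3 - 30*c^2) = c*(c - 5)*(c^4 - 19*c^2 - 30*c) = c*(c - 5)*(c + 3)*(c^3 - 3*c^2 - 10*c) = c*(c - 5)*(c + 2)*(c + 3)*(c^2 - 5*c) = c*(c - 5)^2*(c + 2)*(c + 3)*(c)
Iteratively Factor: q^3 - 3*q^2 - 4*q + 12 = (q + 2)*(q^2 - 5*q + 6) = (q - 2)*(q + 2)*(q - 3)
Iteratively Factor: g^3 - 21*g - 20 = (g - 5)*(g^2 + 5*g + 4) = (g - 5)*(g + 1)*(g + 4)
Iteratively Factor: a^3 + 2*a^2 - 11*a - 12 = (a + 4)*(a^2 - 2*a - 3) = (a + 1)*(a + 4)*(a - 3)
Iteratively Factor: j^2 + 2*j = (j)*(j + 2)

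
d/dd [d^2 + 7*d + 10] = 2*d + 7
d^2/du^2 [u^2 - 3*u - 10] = 2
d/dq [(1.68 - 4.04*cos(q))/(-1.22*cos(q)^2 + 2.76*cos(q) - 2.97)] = (4.9288*cos(q)^2 - 4.0992*cos(q) - 7.362)*sin(q)/(1.4884*cos(q)^4 - 6.7344*cos(q)^3 + 14.8644*cos(q)^2 - 16.3944*cos(q) + 8.8209)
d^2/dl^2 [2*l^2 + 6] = 4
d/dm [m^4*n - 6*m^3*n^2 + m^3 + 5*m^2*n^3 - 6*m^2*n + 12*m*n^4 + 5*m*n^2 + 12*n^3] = 4*m^3*n - 18*m^2*n^2 + 3*m^2 + 10*m*n^3 - 12*m*n + 12*n^4 + 5*n^2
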